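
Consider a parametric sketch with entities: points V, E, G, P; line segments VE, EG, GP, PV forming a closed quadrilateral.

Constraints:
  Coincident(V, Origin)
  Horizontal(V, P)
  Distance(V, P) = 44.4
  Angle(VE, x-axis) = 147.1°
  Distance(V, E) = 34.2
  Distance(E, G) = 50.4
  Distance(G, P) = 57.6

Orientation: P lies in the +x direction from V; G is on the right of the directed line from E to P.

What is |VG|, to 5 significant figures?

27.534

Checks: |EG| = 50.40 ✓; |GP| = 57.60 ✓.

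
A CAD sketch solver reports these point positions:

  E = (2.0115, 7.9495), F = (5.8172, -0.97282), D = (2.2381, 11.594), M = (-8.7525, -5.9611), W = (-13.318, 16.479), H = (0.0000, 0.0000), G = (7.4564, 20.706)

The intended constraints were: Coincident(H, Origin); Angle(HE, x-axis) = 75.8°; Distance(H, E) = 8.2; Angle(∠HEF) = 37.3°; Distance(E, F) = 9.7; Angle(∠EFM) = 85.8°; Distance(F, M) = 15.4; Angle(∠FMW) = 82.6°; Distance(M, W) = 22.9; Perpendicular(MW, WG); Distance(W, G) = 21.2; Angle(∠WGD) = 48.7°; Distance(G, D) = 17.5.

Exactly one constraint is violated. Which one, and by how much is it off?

Distance(G, D) = 17.5 — off by 7.00.

H = (0.00, 0.00) ✓; HE at 75.80° ✓; |HE| = 8.200 ✓; ∠HEF = 37.30° ✓; |EF| = 9.700 ✓; ∠EFM = 85.80° ✓; |FM| = 15.40 ✓; ∠FMW = 82.60° ✓; |MW| = 22.90 ✓; ∠(MW, WG) = 90.00° ✓; |WG| = 21.20 ✓; ∠WGD = 48.70° ✓; |GD| = 10.50 ✗.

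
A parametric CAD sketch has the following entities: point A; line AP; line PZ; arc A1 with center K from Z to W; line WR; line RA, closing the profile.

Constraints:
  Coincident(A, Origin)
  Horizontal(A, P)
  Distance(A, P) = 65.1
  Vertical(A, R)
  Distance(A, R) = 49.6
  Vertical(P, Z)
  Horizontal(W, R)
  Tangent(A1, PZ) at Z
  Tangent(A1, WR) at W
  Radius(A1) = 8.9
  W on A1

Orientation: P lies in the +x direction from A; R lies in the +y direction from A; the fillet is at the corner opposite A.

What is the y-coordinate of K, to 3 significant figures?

40.7

A is at the origin; AP is horizontal with |AP| = 65.1 and P on the +x side, so P = (65.1, 0.00). AR is vertical with |AR| = 49.6 and R on the +y side, so R = (0.00, 49.6). The virtual corner opposite A is at (65.1, 49.6). A1 meets PZ tangentially, so KZ is at right angles to PZ and A1 meets WR tangentially, so KW is at right angles to WR, with radius 8.9, so the center K sits 8.9 in from both sides at K = (56.2, 40.7). So K.y = 40.7.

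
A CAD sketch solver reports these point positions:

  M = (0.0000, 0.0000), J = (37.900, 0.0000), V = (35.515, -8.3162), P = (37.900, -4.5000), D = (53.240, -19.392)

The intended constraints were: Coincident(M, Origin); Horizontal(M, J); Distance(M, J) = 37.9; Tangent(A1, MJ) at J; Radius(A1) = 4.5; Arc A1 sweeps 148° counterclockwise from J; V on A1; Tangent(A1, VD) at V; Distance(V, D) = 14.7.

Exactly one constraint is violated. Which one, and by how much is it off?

Distance(V, D) = 14.7 — off by 6.20.

M = (0.00, 0.00) ✓; M.y = 0.00, J.y = 0.00 ✓; |MJ| = 37.90 ✓; ∠(PJ, JM) = 90.00° ✓; |PJ| = 4.500 ✓; bearing(P→V) − bearing(P→J) = 148.0° ✓; |PV| = 4.500 ✓; ∠(PV, VD) = 90.00° ✓; |VD| = 20.90 ✗.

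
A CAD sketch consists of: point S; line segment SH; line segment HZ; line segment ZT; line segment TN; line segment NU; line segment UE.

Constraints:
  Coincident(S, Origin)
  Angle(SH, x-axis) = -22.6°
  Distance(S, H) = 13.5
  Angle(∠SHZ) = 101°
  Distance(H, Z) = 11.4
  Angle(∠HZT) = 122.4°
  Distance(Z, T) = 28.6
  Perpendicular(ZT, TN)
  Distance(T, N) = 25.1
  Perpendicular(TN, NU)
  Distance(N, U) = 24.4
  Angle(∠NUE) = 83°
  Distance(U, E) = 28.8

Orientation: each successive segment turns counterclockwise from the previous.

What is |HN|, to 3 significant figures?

38.0

∠HZT = 122.4° gives ZT at 114° from the x-axis; with |ZT| = 28.6, T = (7.14, 30.4). ZT is perpendicular to TN, so TN runs at -156°; with |TN| = 25.1, N = (-15.8, 20.2). Then |HN| = |N − H| = 38.0.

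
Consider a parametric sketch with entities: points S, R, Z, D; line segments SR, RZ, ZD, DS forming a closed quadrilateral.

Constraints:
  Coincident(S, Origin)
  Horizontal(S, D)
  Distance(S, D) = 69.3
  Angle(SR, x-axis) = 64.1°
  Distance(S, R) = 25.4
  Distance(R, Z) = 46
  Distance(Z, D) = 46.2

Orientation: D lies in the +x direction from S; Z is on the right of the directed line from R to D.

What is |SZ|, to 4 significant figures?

34.18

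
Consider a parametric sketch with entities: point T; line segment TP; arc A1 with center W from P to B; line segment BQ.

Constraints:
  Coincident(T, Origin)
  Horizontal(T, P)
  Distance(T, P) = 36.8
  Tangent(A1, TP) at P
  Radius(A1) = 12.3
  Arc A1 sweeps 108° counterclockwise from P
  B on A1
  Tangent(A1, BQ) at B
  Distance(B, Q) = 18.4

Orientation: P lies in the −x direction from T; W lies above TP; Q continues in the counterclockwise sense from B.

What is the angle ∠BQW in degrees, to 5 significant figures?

33.762°

T is at the origin; TP is horizontal with |TP| = 36.8 and P on the −x side, so P = (-36.800, 0.0000). Since A1 is tangent to TP there, WP ⟂ TP, so W = P + (0, 12.3) = (-36.800, 12.300). On A1, P sits at bearing -90° from W; a 108° counterclockwise sweep puts B at bearing 18°, so B = W + 12.3·(cos 18°, sin 18°) = (-25.102, 16.101). Tangency of A1 to BQ means the radius WB is perpendicular to BQ, so BQ runs along (−sin 18°, cos 18°); with |BQ| = 18.4, Q = (-30.788, 33.600). Then cos ∠BQW = QB·QW / (|QB||QW|), giving 33.762°.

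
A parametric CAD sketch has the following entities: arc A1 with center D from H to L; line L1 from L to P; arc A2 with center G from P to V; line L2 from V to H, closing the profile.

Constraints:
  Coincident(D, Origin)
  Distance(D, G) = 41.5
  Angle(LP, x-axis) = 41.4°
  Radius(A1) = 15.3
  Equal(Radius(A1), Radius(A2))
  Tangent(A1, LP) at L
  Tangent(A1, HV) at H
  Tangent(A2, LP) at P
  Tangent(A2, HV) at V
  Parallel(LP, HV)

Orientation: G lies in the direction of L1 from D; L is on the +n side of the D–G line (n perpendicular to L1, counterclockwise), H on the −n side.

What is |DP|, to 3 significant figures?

44.2

The slot axis is L1's direction at 41.4°, so u = (cos 41.4°, sin 41.4°) = (0.750, 0.661) and n = (−sin 41.4°, cos 41.4°) = (-0.661, 0.750). D is at the origin and G lies 41.5 along u from D, so G = 41.5·u = (31.1, 27.4). Tangency of A1 to both parallel lines with radius 15.3 puts L and H at D ± 15.3·n: L = (-10.1, 11.5), H = (10.1, -11.5). Equal radii place P and V the same way about G: P = G + 15.3·n = (21.0, 38.9), V = G − 15.3·n = (41.2, 16.0). Then |DP| = |P − D| = 44.2.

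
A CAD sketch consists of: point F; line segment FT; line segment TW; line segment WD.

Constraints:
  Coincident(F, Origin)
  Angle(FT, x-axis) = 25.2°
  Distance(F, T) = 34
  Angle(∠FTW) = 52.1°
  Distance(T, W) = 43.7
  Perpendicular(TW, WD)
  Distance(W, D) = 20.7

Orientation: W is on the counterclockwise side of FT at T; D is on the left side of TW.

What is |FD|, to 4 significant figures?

23.62

F is at the origin; FT runs at 25.2° with length 34.0, so T = 34.0·(cos 25.2°, sin 25.2°) = (30.76, 14.48). ∠FTW = 52.1°, so TW runs at 25.2° + (180° − 52.1°) = 153.1° from the x-axis; with |TW| = 43.7, W = T + 43.7·(cos 153.1°, sin 153.1°) = (-8.207, 34.25). The perpendicularity gives WD at right angles to TW; with |WD| = 20.7 on the left of TW, D = W + 20.7·(-0.4524, -0.8918) = (-17.57, 15.79). Then |FD| = |D − F| = 23.62.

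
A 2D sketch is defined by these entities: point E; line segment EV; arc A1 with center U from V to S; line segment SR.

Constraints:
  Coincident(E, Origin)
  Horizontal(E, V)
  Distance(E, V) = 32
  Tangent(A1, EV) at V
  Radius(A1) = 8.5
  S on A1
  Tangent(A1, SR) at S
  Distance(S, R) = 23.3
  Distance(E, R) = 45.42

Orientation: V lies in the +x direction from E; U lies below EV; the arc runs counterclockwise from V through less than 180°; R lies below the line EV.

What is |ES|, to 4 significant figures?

26.33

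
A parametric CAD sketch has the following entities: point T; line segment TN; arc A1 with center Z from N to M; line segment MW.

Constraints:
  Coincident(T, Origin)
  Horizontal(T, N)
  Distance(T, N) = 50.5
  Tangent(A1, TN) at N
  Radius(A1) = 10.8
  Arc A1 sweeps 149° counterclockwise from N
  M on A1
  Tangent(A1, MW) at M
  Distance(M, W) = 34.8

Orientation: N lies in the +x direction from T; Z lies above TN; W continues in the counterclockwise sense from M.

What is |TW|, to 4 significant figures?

46.16

T is at the origin; T and N share the same y with |TN| = 50.5 and N on the +x side, so N = (50.50, 0.000). Tangency of A1 to TN means the radius ZN is perpendicular to TN, so Z = N + (0, 10.8) = (50.50, 10.80). On A1, N sits at bearing -90° from Z; a 149° counterclockwise sweep puts M at bearing 59°, so M = Z + 10.8·(cos 59°, sin 59°) = (56.06, 20.06). A1 meets MW tangentially, so ZM is at right angles to MW, so MW runs along (−sin 59°, cos 59°); with |MW| = 34.8, W = (26.23, 37.98). Then |TW| = |W − T| = 46.16.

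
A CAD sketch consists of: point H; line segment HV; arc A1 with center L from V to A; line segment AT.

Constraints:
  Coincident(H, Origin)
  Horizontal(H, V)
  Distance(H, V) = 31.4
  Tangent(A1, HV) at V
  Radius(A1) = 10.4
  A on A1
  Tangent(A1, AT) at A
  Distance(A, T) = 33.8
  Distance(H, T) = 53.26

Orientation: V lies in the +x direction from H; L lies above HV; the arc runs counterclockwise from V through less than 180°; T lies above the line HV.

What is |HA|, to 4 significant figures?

43.45

Checks: ∠(LV, VH) = 90.00° ✓; |LV| = 10.40 ✓; |LA| = 10.40 ✓; ∠(LA, AT) = 90.00° ✓; |AT| = 33.80 ✓; |HT| = 53.26 ✓.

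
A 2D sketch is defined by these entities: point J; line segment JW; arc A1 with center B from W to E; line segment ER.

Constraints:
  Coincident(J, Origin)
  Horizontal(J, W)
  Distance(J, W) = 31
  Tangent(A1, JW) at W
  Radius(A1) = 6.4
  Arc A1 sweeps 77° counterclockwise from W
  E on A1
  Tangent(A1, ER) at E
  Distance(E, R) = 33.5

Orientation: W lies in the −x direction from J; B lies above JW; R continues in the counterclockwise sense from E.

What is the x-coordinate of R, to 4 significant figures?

-17.23

On A1, W sits at bearing -90° from B; a 77° counterclockwise sweep puts E at bearing -13°, so E = B + 6.4·(cos -13°, sin -13°) = (-24.76, 4.960). A1 meets ER tangentially, so BE is at right angles to ER, so ER runs along (−sin -13°, cos -13°); with |ER| = 33.5, R = (-17.23, 37.60). So R.x = -17.23.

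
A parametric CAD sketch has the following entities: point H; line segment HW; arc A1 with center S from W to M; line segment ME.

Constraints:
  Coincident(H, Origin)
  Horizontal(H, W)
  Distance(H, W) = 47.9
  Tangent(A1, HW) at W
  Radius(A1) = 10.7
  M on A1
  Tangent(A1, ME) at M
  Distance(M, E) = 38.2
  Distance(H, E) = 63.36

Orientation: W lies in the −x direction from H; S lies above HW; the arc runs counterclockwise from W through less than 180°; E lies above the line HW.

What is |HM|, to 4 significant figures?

38.91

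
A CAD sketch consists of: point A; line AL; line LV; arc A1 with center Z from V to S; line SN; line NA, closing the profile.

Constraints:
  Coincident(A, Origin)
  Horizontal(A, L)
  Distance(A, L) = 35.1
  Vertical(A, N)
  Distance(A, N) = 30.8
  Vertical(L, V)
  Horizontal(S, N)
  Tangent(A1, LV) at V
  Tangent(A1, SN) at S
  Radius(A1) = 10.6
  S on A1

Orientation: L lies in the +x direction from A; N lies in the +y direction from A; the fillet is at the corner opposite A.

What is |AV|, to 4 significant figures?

40.50

The virtual corner opposite A is at (35.10, 30.80). Since A1 is tangent to LV there, ZV ⟂ LV and the tangent condition forces ZS to be normal to SN, with radius 10.6, so the center Z sits 10.6 in from both sides at Z = (24.50, 20.20). That places the tangent points at V = (35.10, 20.20) on LV and S = (24.50, 30.80) on SN. Then |AV| = |V − A| = 40.50.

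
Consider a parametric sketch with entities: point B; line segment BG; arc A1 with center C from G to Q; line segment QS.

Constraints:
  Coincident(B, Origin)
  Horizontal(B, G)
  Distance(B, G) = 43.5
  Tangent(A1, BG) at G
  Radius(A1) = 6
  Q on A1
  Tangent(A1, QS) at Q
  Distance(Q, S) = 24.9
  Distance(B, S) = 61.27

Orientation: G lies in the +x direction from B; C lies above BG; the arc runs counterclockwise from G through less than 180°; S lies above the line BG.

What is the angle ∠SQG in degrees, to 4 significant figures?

140.0°

Checks: |CQ| = 6.000 ✓; ∠(CQ, QS) = 90.00° ✓; |QS| = 24.90 ✓; |BS| = 61.27 ✓.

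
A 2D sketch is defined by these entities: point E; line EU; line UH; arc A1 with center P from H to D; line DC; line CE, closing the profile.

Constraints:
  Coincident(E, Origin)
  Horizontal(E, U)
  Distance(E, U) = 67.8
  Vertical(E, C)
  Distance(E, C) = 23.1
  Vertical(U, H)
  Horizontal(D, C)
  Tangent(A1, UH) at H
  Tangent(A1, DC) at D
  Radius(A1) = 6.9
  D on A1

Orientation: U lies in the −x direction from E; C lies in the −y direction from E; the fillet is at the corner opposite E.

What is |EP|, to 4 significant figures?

63.02

EC is vertical with |EC| = 23.1 and C on the −y side, so C = (0.000, -23.10). The virtual corner opposite E is at (-67.80, -23.10). The tangent condition forces PH to be normal to UH and tangency of A1 to DC means the radius PD is perpendicular to DC, with radius 6.9, so the center P sits 6.9 in from both sides at P = (-60.90, -16.20). Then |EP| = |P − E| = 63.02.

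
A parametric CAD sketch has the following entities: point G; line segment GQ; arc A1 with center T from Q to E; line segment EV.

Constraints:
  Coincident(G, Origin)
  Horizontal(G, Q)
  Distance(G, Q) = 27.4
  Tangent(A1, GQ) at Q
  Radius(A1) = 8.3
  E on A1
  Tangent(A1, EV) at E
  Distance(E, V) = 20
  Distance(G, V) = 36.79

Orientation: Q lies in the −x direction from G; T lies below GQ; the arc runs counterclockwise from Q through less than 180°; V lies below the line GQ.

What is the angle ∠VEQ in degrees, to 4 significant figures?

116.8°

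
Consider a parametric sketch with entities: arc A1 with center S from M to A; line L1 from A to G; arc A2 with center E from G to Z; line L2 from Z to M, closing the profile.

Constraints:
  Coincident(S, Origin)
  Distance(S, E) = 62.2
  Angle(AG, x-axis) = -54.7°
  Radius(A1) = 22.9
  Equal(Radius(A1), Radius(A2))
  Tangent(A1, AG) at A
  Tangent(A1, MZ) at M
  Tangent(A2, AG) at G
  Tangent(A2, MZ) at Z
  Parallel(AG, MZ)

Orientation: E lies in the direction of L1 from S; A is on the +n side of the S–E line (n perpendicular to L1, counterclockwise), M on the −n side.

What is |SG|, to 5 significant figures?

66.282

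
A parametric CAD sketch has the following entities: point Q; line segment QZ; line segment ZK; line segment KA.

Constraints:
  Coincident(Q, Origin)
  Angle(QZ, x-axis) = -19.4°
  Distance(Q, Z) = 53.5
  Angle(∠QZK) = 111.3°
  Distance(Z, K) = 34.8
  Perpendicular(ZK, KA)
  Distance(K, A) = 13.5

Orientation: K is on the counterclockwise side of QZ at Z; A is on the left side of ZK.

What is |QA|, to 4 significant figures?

65.29

Q is at the origin; QZ runs at -19.4° with length 53.5, so Z = 53.5·(cos -19.4°, sin -19.4°) = (50.46, -17.77). ∠QZK = 111.3°, so ZK runs at -19.4° + (180° − 111.3°) = 49.30° from the x-axis; with |ZK| = 34.8, K = Z + 34.8·(cos 49.30°, sin 49.30°) = (73.16, 8.612). ZK ⟂ KA; with |KA| = 13.5 on the left of ZK, A = K + 13.5·(-0.7581, 0.6521) = (62.92, 17.42). Then |QA| = |A − Q| = 65.29.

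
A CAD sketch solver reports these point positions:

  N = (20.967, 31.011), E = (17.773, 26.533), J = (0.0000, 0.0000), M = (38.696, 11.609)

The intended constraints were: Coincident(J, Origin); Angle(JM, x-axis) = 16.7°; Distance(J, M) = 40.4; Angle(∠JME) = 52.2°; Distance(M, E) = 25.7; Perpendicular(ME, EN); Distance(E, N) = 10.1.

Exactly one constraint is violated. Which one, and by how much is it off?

Distance(E, N) = 10.1 — off by 4.60.

J = (0.00, 0.00) ✓; JM at 16.70° ✓; |JM| = 40.40 ✓; ∠JME = 52.20° ✓; |ME| = 25.70 ✓; ∠(ME, EN) = 90.00° ✓; |EN| = 5.500 ✗.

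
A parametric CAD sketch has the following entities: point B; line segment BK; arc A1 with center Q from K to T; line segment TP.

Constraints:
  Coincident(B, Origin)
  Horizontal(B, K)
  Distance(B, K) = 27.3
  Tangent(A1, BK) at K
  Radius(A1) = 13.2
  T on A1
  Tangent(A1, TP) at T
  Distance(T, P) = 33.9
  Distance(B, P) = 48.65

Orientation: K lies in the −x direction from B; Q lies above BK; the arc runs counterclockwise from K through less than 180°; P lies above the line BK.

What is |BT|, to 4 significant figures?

19.11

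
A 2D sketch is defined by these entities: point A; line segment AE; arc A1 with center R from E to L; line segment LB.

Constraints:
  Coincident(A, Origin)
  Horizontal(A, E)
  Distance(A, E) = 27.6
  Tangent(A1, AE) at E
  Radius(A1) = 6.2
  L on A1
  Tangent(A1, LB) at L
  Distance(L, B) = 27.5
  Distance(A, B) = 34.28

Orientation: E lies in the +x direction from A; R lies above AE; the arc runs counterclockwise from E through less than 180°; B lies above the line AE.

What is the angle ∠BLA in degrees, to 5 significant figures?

66.956°

Checks: |RL| = 6.200 ✓; ∠(RL, LB) = 90.00° ✓; |LB| = 27.50 ✓; |AB| = 34.28 ✓.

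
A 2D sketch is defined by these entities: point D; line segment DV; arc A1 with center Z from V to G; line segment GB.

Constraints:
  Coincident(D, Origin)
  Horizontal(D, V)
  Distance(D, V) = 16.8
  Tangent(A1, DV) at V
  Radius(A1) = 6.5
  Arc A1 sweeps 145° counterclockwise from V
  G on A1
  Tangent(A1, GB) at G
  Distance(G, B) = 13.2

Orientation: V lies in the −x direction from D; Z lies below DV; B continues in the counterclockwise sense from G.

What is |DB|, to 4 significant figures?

21.69

On A1, V sits at bearing 90° from Z; a 145° counterclockwise sweep puts G at bearing 235°, so G = Z + 6.5·(cos 235°, sin 235°) = (-20.53, -11.82). Since A1 is tangent to GB there, ZG ⟂ GB, so GB runs along (−sin 235°, cos 235°); with |GB| = 13.2, B = (-9.715, -19.40). Then |DB| = |B − D| = 21.69.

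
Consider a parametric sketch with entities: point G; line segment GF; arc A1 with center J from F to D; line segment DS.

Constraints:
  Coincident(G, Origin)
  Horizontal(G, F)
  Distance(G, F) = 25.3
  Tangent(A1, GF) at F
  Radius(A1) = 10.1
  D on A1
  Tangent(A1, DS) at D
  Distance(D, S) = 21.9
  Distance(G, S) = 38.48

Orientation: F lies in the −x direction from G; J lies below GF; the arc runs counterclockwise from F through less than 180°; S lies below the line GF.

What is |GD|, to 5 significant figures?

36.983

G is at the origin; G and F share the same y with |GF| = 25.3 and F on the −x side, so F = (-25.300, 0.0000). Since A1 is tangent to GF there, JF ⟂ GF, so J = F + (0, -10.1) = (-25.300, -10.100). Since JD ⟂ DS (tangency), |JS| = √(10.1² + 21.9²) = 24.117 regardless of where D sits on A1. So S lies on both circle(G, 38.48) and circle(J, 24.117); the below-GF intersection is S = (-19.099, -33.406). D is the foot of the tangent from S: D = (-33.076, -16.546).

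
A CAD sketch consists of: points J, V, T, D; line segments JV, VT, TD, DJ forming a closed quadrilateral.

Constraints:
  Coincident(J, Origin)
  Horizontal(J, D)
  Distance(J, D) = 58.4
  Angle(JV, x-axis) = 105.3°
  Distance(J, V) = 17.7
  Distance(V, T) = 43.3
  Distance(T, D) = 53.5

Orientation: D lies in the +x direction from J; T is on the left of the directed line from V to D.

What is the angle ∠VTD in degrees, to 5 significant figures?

84.205°

Checks: |VT| = 43.30 ✓; |TD| = 53.50 ✓.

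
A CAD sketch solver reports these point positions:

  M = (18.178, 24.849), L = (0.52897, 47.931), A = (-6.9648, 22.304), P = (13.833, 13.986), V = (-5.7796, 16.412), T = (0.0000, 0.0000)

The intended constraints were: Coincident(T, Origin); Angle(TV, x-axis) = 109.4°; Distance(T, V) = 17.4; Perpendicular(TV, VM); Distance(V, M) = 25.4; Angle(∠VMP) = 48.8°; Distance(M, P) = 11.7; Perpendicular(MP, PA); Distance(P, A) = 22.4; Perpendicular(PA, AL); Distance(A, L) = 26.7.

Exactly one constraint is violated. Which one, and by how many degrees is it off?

Perpendicular(PA, AL) — off by 5.50°.

T = (0.00, 0.00) ✓; TV at 109.4° ✓; |TV| = 17.40 ✓; ∠(TV, VM) = 90.00° ✓; |VM| = 25.40 ✓; ∠VMP = 48.80° ✓; |MP| = 11.70 ✓; ∠(MP, PA) = 90.00° ✓; |PA| = 22.40 ✓; ∠(PA, AL) = 84.50° ✗; |AL| = 26.70 ✓.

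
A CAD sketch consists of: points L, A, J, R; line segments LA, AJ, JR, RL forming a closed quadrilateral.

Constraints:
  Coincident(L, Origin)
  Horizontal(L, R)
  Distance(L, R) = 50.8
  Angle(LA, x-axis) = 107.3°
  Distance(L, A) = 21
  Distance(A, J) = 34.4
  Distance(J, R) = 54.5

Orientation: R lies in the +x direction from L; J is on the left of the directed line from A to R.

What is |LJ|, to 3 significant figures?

47.7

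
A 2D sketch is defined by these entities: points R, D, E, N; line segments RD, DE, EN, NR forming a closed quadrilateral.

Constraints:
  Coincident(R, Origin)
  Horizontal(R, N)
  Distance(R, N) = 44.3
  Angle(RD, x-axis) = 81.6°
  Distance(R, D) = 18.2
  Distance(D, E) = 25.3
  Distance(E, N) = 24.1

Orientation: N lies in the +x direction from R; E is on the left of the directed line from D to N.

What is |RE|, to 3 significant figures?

33.1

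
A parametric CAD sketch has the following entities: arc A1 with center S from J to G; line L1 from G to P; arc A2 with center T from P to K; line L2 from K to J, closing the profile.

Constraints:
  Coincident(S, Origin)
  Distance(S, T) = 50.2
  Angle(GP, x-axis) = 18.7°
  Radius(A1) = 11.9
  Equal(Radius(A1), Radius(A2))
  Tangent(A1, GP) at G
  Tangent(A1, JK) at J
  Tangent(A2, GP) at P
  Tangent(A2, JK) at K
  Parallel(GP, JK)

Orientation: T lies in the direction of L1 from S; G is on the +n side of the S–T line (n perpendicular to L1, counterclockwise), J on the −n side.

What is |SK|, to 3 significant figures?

51.6

Tangency of A1 to both parallel lines with radius 11.9 puts G and J at S ± 11.9·n: G = (-3.82, 11.3), J = (3.82, -11.3). Equal radii place P and K the same way about T: P = T + 11.9·n = (43.7, 27.4), K = T − 11.9·n = (51.4, 4.82). Then |SK| = |K − S| = 51.6.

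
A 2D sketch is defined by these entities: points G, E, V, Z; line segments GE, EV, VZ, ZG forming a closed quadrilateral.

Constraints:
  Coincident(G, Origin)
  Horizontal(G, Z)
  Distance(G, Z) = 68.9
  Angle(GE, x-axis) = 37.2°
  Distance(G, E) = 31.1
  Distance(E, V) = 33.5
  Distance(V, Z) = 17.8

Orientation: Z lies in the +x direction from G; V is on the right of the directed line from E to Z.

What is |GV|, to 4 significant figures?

51.22

Checks: |EV| = 33.50 ✓; |VZ| = 17.80 ✓.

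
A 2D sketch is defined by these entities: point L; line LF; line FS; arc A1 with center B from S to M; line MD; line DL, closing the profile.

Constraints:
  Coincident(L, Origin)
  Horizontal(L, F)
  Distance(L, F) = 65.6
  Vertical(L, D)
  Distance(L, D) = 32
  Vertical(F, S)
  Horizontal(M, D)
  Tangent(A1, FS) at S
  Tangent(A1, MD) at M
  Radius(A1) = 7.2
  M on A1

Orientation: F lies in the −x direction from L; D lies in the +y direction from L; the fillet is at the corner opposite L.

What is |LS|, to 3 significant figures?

70.1

The virtual corner opposite L is at (-65.6, 32.0). Since A1 is tangent to FS there, BS ⟂ FS and the tangent condition forces BM to be normal to MD, with radius 7.2, so the center B sits 7.2 in from both sides at B = (-58.4, 24.8). That places the tangent points at S = (-65.6, 24.8) on FS and M = (-58.4, 32.0) on MD. Then |LS| = |S − L| = 70.1.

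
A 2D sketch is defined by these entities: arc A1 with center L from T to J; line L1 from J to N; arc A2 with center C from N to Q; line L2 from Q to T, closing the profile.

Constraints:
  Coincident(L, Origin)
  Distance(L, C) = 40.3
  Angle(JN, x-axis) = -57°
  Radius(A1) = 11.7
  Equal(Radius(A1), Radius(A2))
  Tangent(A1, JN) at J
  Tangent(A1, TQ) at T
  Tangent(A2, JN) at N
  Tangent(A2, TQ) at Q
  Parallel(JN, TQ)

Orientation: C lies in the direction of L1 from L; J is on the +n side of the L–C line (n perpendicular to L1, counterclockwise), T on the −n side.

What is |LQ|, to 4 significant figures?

41.96

The slot axis is L1's direction at -57.0°, so u = (cos -57.0°, sin -57.0°) = (0.5446, -0.8387) and n = (−sin -57.0°, cos -57.0°) = (0.8387, 0.5446). L is at the origin and C lies 40.3 along u from L, so C = 40.3·u = (21.95, -33.80). Tangency of A1 to both parallel lines with radius 11.7 puts J and T at L ± 11.7·n: J = (9.812, 6.372), T = (-9.812, -6.372). Equal radii place N and Q the same way about C: N = C + 11.7·n = (31.76, -27.43), Q = C − 11.7·n = (12.14, -40.17). Then |LQ| = |Q − L| = 41.96.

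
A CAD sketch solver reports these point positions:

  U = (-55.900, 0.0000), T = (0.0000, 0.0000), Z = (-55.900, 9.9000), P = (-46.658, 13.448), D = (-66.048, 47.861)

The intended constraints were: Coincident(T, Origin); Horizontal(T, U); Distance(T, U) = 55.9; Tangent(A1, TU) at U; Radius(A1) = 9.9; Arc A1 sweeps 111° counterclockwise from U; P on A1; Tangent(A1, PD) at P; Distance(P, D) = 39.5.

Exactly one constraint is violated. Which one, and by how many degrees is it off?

Tangent(A1, PD) at P — off by 8.40°.

T = (0.00, 0.00) ✓; T.y = 0.00, U.y = 0.00 ✓; |TU| = 55.90 ✓; ∠(ZU, UT) = 90.00° ✓; |ZU| = 9.900 ✓; bearing(Z→P) − bearing(Z→U) = 111.0° ✓; |ZP| = 9.900 ✓; ∠(ZP, PD) = 81.60° ✗; |PD| = 39.50 ✓.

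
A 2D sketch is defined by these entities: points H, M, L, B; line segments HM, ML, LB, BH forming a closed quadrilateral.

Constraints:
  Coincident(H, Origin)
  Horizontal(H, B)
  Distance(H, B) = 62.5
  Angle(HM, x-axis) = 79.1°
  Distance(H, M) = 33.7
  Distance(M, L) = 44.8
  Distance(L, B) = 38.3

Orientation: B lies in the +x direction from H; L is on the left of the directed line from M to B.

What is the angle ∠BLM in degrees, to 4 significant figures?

103.0°

H is at the origin; H and B share the same y with |HB| = 62.5 and B in +x, so B = (62.5, 0). HM runs at 79.1° with |HM| = 33.7, so M = (6.373, 33.09). L is determined by |ML| = 44.8 and |LB| = 38.3 together: it lies at the intersection of circle(M, 44.8) and circle(B, 38.3). With |MB| = 65.16, the foot of the radical line on MB is 36.72 from M and the perpendicular offset is √(44.8² − 36.72²) = 25.66. Taking the left-of-MB solution: L = (51.04, 36.55).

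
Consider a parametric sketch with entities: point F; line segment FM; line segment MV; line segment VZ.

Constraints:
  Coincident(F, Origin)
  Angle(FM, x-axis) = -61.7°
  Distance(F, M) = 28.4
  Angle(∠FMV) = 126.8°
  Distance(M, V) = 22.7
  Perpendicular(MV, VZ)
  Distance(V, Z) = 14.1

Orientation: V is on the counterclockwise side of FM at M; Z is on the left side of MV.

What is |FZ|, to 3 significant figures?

40.6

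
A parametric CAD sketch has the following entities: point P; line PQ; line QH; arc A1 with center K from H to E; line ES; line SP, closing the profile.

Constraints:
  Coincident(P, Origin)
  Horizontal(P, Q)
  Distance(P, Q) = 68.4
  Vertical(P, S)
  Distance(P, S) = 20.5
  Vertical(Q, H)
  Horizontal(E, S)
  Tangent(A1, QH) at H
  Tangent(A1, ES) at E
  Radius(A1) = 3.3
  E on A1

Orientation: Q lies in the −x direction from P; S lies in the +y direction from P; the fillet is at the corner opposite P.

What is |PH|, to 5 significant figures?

70.529

The virtual corner opposite P is at (-68.400, 20.500). Since A1 is tangent to QH there, KH ⟂ QH and tangency of A1 to ES means the radius KE is perpendicular to ES, with radius 3.3, so the center K sits 3.3 in from both sides at K = (-65.100, 17.200). That places the tangent points at H = (-68.400, 17.200) on QH and E = (-65.100, 20.500) on ES. Then |PH| = |H − P| = 70.529.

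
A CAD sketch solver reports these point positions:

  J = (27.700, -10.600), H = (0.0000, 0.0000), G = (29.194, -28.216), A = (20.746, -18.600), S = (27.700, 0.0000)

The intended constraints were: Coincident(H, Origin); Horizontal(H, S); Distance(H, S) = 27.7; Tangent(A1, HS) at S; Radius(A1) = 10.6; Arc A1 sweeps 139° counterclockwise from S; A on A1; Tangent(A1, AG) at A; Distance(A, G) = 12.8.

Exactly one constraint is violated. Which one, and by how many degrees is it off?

Tangent(A1, AG) at A — off by 7.70°.

H = (0.00, 0.00) ✓; H.y = 0.00, S.y = 0.00 ✓; |HS| = 27.70 ✓; ∠(JS, SH) = 90.00° ✓; |JS| = 10.60 ✓; bearing(J→A) − bearing(J→S) = 139.0° ✓; |JA| = 10.60 ✓; ∠(JA, AG) = 97.70° ✗; |AG| = 12.80 ✓.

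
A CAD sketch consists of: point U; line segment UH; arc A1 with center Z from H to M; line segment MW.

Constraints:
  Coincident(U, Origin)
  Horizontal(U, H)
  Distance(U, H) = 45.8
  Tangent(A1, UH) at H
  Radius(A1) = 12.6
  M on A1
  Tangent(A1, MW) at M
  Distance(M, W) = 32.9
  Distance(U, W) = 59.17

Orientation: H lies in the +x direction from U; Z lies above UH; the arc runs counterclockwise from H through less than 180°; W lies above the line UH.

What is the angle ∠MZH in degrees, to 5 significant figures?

126.28°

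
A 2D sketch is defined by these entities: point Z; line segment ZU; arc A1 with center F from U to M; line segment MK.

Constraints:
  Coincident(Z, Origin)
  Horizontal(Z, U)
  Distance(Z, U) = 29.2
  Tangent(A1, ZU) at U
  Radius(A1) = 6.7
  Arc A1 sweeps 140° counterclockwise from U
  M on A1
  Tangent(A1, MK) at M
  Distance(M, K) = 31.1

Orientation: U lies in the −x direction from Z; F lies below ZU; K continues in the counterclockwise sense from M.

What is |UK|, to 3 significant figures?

37.3

On A1, U sits at bearing 90° from F; a 140° counterclockwise sweep puts M at bearing 230°, so M = F + 6.7·(cos 230°, sin 230°) = (-33.5, -11.8). Tangency of A1 to MK means the radius FM is perpendicular to MK, so MK runs along (−sin 230°, cos 230°); with |MK| = 31.1, K = (-9.68, -31.8). Then |UK| = |K − U| = 37.3.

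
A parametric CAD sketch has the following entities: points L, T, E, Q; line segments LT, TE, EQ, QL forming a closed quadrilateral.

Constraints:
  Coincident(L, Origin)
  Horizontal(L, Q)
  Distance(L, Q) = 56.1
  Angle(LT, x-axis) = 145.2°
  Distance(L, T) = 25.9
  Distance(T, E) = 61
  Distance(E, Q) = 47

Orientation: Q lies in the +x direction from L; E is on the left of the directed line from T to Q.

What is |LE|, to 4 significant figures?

53.28

Checks: |TE| = 61.00 ✓; |EQ| = 47.00 ✓.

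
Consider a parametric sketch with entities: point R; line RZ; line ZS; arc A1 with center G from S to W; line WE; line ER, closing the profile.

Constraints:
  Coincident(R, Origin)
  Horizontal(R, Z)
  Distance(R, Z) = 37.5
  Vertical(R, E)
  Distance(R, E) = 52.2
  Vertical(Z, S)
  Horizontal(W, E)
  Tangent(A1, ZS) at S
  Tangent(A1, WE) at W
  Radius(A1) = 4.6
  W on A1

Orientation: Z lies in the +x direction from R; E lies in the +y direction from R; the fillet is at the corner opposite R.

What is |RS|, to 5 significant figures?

60.597

R is at the origin; RZ is horizontal with |RZ| = 37.5 and Z on the +x side, so Z = (37.500, 0.0000). R and E share the same x with |RE| = 52.2 and E on the +y side, so E = (0.0000, 52.200). The virtual corner opposite R is at (37.500, 52.200). The tangent condition forces GS to be normal to ZS and since A1 is tangent to WE there, GW ⟂ WE, with radius 4.6, so the center G sits 4.6 in from both sides at G = (32.900, 47.600). That places the tangent points at S = (37.500, 47.600) on ZS and W = (32.900, 52.200) on WE. Then |RS| = |S − R| = 60.597.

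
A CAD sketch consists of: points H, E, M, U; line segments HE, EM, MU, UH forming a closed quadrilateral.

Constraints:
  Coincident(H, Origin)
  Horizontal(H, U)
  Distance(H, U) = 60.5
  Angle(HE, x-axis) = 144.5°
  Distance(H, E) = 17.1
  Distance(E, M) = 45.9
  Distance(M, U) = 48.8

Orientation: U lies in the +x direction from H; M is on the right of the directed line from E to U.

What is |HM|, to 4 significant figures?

29.30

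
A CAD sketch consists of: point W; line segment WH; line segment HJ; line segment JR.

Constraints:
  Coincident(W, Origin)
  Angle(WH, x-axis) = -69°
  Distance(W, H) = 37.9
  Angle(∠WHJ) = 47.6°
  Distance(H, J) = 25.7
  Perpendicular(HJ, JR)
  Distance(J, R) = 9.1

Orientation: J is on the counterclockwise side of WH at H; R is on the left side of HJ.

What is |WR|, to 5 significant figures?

18.888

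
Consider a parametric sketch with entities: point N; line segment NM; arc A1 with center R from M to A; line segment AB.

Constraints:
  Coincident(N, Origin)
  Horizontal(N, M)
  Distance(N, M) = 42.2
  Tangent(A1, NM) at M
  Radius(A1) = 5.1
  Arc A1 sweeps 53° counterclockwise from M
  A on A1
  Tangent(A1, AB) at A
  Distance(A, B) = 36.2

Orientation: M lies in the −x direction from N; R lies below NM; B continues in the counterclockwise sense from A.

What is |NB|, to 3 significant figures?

74.8

On A1, M sits at bearing 90° from R; a 53° counterclockwise sweep puts A at bearing 143°, so A = R + 5.1·(cos 143°, sin 143°) = (-46.3, -2.03). Tangency of A1 to AB means the radius RA is perpendicular to AB, so AB runs along (−sin 143°, cos 143°); with |AB| = 36.2, B = (-68.1, -30.9). Then |NB| = |B − N| = 74.8.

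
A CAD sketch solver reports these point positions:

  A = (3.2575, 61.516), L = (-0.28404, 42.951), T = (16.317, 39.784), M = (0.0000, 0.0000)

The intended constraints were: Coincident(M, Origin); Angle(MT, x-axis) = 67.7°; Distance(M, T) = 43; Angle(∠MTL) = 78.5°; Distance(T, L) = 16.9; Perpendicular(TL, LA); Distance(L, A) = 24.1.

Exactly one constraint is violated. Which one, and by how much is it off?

Distance(L, A) = 24.1 — off by 5.20.

M = (0.00, 0.00) ✓; MT at 67.70° ✓; |MT| = 43.00 ✓; ∠MTL = 78.50° ✓; |TL| = 16.90 ✓; ∠(TL, LA) = 90.00° ✓; |LA| = 18.90 ✗.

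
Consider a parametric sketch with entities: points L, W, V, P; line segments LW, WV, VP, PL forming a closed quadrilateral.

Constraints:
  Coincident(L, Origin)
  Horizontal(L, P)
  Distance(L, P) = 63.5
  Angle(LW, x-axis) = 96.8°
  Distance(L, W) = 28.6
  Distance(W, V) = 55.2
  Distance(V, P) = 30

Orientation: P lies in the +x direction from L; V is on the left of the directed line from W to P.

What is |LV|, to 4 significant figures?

58.71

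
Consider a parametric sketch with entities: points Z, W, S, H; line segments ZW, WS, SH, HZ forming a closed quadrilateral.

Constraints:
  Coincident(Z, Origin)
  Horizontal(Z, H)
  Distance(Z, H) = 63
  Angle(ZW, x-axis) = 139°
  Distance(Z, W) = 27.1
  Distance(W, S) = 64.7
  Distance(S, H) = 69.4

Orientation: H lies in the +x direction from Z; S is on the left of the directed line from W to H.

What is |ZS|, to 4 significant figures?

66.55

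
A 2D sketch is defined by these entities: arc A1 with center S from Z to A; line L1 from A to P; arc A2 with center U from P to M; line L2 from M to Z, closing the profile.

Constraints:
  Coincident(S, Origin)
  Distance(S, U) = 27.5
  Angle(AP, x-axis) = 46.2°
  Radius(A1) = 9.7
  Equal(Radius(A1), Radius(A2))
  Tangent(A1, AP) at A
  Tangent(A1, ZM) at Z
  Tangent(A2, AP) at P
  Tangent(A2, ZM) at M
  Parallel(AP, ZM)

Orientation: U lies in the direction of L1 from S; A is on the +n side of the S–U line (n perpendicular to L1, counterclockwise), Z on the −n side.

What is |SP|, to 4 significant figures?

29.16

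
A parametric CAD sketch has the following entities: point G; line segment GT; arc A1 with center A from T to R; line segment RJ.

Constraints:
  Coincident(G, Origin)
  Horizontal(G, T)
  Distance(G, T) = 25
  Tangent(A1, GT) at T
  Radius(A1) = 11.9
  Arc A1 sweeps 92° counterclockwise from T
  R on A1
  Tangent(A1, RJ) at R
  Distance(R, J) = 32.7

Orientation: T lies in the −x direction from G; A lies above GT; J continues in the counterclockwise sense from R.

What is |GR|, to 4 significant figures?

17.99

G is at the origin; GT is horizontal with |GT| = 25.0 and T on the −x side, so T = (-25.00, 0.000). The tangent condition forces AT to be normal to GT, so A = T + (0, 11.9) = (-25.00, 11.90). On A1, T sits at bearing -90° from A; a 92° counterclockwise sweep puts R at bearing 2°, so R = A + 11.9·(cos 2°, sin 2°) = (-13.11, 12.32). Then |GR| = |R − G| = 17.99.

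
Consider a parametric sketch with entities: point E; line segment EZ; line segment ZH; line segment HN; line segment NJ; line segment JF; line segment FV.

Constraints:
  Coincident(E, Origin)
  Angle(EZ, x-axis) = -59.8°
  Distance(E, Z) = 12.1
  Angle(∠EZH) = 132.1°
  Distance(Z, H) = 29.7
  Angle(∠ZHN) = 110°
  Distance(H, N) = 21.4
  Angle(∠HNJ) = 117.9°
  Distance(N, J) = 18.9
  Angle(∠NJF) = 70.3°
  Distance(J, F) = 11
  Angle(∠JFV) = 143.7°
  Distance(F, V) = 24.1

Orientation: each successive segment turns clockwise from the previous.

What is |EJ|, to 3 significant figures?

41.1

E is at the origin; EZ runs at -59.8° with length 12.1, so Z = (6.09, -10.5). ∠EZH = 132.1° gives ZH at -108° from the x-axis; with |ZH| = 29.7, H = (-2.94, -38.8). ∠ZHN = 110.0° gives HN at -178° from the x-axis; with |HN| = 21.4, N = (-24.3, -39.6). ∠HNJ = 117.9° gives NJ at 120° from the x-axis; with |NJ| = 18.9, J = (-33.8, -23.3). Then |EJ| = |J − E| = 41.1.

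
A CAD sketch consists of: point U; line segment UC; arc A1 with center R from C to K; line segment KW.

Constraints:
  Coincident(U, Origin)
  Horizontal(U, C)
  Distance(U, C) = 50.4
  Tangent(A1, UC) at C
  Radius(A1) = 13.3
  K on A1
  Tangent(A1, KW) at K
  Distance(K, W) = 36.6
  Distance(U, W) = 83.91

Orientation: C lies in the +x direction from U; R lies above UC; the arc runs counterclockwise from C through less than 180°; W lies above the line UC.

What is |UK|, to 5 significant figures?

64.519

U is at the origin; UC is horizontal with |UC| = 50.4 and C on the +x side, so C = (50.400, 0.0000). The tangent condition forces RC to be normal to UC, so R = C + (0, 13.3) = (50.400, 13.300). Since RK ⟂ KW (tangency), |RW| = √(13.3² + 36.6²) = 38.942 regardless of where K sits on A1. So W lies on both circle(U, 83.91) and circle(R, 38.942); the above-UC intersection is W = (69.261, 47.370). K is the foot of the tangent from W: K = (63.536, 11.220).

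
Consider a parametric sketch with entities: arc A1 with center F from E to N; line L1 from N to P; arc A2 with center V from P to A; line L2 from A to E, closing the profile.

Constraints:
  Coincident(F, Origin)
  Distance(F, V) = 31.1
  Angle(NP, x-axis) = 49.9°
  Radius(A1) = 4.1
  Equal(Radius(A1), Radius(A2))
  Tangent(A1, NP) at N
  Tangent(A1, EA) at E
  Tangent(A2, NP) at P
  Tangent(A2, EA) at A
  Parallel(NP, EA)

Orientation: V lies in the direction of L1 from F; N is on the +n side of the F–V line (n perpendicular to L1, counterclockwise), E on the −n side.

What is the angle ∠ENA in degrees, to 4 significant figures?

75.23°

Tangency of A1 to both parallel lines with radius 4.1 puts N and E at F ± 4.1·n: N = (-3.136, 2.641), E = (3.136, -2.641). Equal radii place P and A the same way about V: P = V + 4.1·n = (16.90, 26.43), A = V − 4.1·n = (23.17, 21.15). Then cos ∠ENA = NE·NA / (|NE||NA|), giving 75.23°.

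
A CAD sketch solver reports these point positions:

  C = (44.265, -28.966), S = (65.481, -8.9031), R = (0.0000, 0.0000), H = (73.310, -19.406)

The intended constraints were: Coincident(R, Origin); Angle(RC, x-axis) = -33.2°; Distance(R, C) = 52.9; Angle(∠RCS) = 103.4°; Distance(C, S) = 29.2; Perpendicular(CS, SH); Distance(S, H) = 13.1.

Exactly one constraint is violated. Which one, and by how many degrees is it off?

Perpendicular(CS, SH) — off by 6.70°.

R = (0.00, 0.00) ✓; RC at -33.20° ✓; |RC| = 52.90 ✓; ∠RCS = 103.4° ✓; |CS| = 29.20 ✓; ∠(CS, SH) = 96.70° ✗; |SH| = 13.10 ✓.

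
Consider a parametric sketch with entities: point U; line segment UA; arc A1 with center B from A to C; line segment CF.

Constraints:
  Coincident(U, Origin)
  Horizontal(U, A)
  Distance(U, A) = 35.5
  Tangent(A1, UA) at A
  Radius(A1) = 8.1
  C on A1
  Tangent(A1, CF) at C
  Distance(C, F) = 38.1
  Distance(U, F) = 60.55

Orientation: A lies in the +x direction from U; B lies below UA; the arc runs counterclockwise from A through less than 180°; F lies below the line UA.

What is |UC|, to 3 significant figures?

29.6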